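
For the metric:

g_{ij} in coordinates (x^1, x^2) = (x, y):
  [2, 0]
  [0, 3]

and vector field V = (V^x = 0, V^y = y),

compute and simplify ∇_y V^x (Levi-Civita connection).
All Christoffel symbols are zero.
∇_y V^x = ∂_y V^x + Γ^x_{y j} V^j
  = (0) + (0)(0) + (0)(y)
  = 0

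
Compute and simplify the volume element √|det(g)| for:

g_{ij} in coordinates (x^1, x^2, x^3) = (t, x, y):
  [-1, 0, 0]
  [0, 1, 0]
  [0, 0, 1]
det(g) = -1
√|det(g)| = 1
Volume element: dV = 1 dt dx dy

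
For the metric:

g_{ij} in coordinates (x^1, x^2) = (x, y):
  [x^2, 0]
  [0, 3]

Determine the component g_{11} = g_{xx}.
With x^1 = x, x^2 = y, g_{11} = g_{xx} is the row-1, column-1 entry of the matrix.
g_{11} = x^2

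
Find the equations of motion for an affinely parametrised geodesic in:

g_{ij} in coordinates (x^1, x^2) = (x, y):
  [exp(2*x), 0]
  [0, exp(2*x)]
Geodesic equation: d^2x^k/dλ^2 + Γ^k_{ij} (dx^i/dλ)(dx^j/dλ) = 0.
Non-zero Christoffel symbols:
Γ^x_{x x} = 1
Γ^x_{y y} = -1
Γ^y_{x y} = 1
Substituting (the symmetric pair Γ^k_{ij}, Γ^k_{ji} combines into a factor 2):
d^2x/dλ^2 + (dx/dλ)^2 - (dy/dλ)^2 = 0
d^2y/dλ^2 + 2 (dx/dλ)(dy/dλ) = 0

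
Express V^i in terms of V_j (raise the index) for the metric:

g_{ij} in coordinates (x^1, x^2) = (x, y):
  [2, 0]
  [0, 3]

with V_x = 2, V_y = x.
Inverse metric (diagonal): g^{xx} = 1/2, g^{yy} = 1/3
V^i = g^{ij} V_j:
V^x = (1/2)(2) + (0)(x) = 1
V^y = (0)(2) + (1/3)(x) = x/3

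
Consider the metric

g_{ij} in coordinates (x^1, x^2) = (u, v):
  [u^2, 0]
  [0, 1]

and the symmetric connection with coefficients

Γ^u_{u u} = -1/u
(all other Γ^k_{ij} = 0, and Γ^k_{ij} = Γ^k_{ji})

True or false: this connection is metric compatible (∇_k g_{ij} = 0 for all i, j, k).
Using ∇_k g_{ij} = ∂_k g_{ij} - Γ^m_{ki} g_{mj} - Γ^m_{kj} g_{im}:
∇_u g_{uu} = (2*u) - (-u) - (-u) = 4*u ≠ 0
So the connection is not metric compatible (it is not the Levi-Civita connection).
False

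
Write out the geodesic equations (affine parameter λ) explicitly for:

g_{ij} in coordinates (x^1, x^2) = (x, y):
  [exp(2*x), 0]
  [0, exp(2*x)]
Geodesic equation: d^2x^k/dλ^2 + Γ^k_{ij} (dx^i/dλ)(dx^j/dλ) = 0.
Non-zero Christoffel symbols:
Γ^x_{x x} = 1
Γ^x_{y y} = -1
Γ^y_{x y} = 1
Substituting (the symmetric pair Γ^k_{ij}, Γ^k_{ji} combines into a factor 2):
d^2x/dλ^2 + (dx/dλ)^2 - (dy/dλ)^2 = 0
d^2y/dλ^2 + 2 (dx/dλ)(dy/dλ) = 0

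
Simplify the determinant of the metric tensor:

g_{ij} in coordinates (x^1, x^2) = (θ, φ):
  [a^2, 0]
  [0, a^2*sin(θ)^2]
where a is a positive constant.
For a 2×2 metric: det(g) = g_{11}·g_{22} - g_{12}·g_{21}
= (a^2)·(a^2*sin(θ)^2) - (0)·(0)
= a^4*sin(θ)^2 - 0
det(g) = a^4*sin(θ)^2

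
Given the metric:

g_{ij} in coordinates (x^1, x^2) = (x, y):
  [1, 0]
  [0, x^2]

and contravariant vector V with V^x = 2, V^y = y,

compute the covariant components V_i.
V_i = g_{ij} V^j:
V_x = (1)(2) + (0)(y) = 2
V_y = (0)(2) + (x^2)(y) = x^2*y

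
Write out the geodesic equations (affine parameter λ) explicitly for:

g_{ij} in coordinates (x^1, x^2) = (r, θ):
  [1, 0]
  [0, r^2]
Geodesic equation: d^2x^k/dλ^2 + Γ^k_{ij} (dx^i/dλ)(dx^j/dλ) = 0.
Non-zero Christoffel symbols:
Γ^r_{θ θ} = -r
Γ^θ_{r θ} = 1/r
Substituting (the symmetric pair Γ^k_{ij}, Γ^k_{ji} combines into a factor 2):
d^2r/dλ^2 - r (dθ/dλ)^2 = 0
d^2θ/dλ^2 + (2/r) (dr/dλ)(dθ/dλ) = 0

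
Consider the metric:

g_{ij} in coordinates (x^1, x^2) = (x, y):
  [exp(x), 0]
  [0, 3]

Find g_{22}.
With x^1 = x, x^2 = y, g_{22} = g_{yy} is the row-2, column-2 entry of the matrix.
g_{22} = 3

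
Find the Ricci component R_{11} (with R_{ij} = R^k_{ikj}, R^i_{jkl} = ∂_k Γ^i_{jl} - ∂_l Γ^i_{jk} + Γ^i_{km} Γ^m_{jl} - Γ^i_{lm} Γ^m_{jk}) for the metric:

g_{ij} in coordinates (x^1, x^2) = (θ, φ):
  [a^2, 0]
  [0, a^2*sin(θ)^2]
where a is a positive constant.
Non-zero Christoffel symbols (Γ^k_{ij} = Γ^k_{ji}):
Γ^θ_{φ φ} = -sin(2*θ)/2
Γ^φ_{θ φ} = 1/tan(θ)
R^θ_{θ θ θ} = 0 (a repeated index in an antisymmetric pair)
R^φ_{θ φ θ} = ∂_φ Γ^φ_{θ θ} - ∂_θ Γ^φ_{θ φ} + Γ^φ_{φ m} Γ^m_{θ θ} - Γ^φ_{θ m} Γ^m_{θ φ}
  = (0) - (-1/sin(θ)^2) + (0) - (1/tan(θ)^2) = 1
R_{θθ} = R^θ_{θ θ θ} + R^φ_{θ φ θ} = (0) + (1) = 1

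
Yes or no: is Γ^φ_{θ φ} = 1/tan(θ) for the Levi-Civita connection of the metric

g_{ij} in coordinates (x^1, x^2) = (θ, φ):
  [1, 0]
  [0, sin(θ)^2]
Γ^φ_{θ φ} = (1/2) g^{φφ} (∂_θ g_{φφ} + ∂_φ g_{φθ} - ∂_φ g_{θφ}) = (1/2)(1/sin(θ)^2)((sin(2*θ)) + (0) - (0)) = 1/tan(θ)
This equals the proposed value 1/tan(θ).
Yes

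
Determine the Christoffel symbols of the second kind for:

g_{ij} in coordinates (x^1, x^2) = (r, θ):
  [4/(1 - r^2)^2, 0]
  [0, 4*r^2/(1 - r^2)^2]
Using Γ^k_{ij} = (1/2) g^{km} (∂_i g_{mj} + ∂_j g_{mi} - ∂_m g_{ij}); the metric is diagonal, so only the m = k term contributes.
Non-zero symbols (using the symmetry Γ^k_{ij} = Γ^k_{ji}):
Γ^r_{r r} = (1/2) g^{rr} (∂_r g_{rr} + ∂_r g_{rr} - ∂_r g_{rr}) = (1/2)((1 - r^2)^2/4)((16*r/(1 - r^2)^3) + (16*r/(1 - r^2)^3) - (16*r/(1 - r^2)^3)) = 2*r/(1 - r^2)
Γ^r_{θ θ} = (1/2) g^{rr} (∂_θ g_{rθ} + ∂_θ g_{rθ} - ∂_r g_{θθ}) = (1/2)((1 - r^2)^2/4)((0) + (0) - (-8*(r^3 + r)/(r^2 - 1)^3)) = (r^3 + r)/(r^2 - 1)
Γ^θ_{r θ} = (1/2) g^{θθ} (∂_r g_{θθ} + ∂_θ g_{θr} - ∂_θ g_{rθ}) = (1/2)((1 - r^2)^2/(4*r^2))((-8*(r^3 + r)/(r^2 - 1)^3) + (0) - (0)) = (-r^2 - 1)/(r^3 - r)
All other Christoffel symbols are zero.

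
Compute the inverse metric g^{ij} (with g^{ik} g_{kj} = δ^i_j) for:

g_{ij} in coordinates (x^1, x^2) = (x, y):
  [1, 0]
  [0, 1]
The metric is diagonal, so g^{ij} is diagonal with entries 1/g_{ii}: diag(1, 1).
g^{ij}:
  [1, 0]
  [0, 1]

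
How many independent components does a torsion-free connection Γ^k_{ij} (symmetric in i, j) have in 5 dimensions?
Γ^k_{ij} has n choices for the upper index and n(n+1)/2 independent symmetric lower index pairs.
Total = 5 × 5×6/2 = 5 × 15 = 75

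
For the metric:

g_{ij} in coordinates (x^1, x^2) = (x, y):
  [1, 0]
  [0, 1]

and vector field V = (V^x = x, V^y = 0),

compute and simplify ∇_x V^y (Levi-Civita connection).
All Christoffel symbols are zero.
∇_x V^y = ∂_x V^y + Γ^y_{x j} V^j
  = (0) + (0)(x) + (0)(0)
  = 0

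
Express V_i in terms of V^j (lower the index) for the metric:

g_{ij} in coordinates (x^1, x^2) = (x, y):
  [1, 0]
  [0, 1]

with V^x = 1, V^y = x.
V_i = g_{ij} V^j:
V_x = (1)(1) + (0)(x) = 1
V_y = (0)(1) + (1)(x) = x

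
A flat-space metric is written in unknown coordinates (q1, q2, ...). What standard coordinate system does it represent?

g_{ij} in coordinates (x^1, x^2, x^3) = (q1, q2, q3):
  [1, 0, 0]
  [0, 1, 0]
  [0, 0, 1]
All components are constant and the metric is the identity, i.e. orthonormal rectilinear coordinates.
Cartesian (3D) coordinates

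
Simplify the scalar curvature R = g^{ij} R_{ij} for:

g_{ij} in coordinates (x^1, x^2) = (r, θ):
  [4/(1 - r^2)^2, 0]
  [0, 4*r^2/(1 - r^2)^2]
Non-zero Christoffel symbols (Γ^k_{ij} = Γ^k_{ji}):
Γ^r_{r r} = 2*r/(1 - r^2)
Γ^r_{θ θ} = (r^3 + r)/(r^2 - 1)
Γ^θ_{r θ} = (-r^2 - 1)/(r^3 - r)
Ricci tensor (R_{ij} = R^k_{ikj}): R_{rr} = -4/(r^2 - 1)^2, R_{rθ} = 0, R_{θθ} = -4*r^2/(r^2 - 1)^2
Inverse metric: g^{rr} = (1 - r^2)^2/4, g^{θθ} = (1 - r^2)^2/(4*r^2)
R = g^{ij} R_{ij} = ((1 - r^2)^2/4)(-4/(r^2 - 1)^2) + ((1 - r^2)^2/(4*r^2))(-4*r^2/(r^2 - 1)^2) = -2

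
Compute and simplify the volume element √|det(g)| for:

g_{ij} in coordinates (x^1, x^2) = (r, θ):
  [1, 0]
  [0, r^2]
det(g) = r^2
√|det(g)| = r
Volume element: dV = r dr dθ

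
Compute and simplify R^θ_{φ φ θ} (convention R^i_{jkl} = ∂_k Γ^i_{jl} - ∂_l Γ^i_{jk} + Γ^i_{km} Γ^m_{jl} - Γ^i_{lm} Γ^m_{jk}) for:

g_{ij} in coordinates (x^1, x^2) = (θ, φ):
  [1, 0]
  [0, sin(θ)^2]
Non-zero Christoffel symbols (Γ^k_{ij} = Γ^k_{ji}):
Γ^θ_{φ φ} = -sin(2*θ)/2
Γ^φ_{θ φ} = 1/tan(θ)
R^θ_{φ φ θ} = ∂_φ Γ^θ_{φ θ} - ∂_θ Γ^θ_{φ φ} + Γ^θ_{φ m} Γ^m_{φ θ} - Γ^θ_{θ m} Γ^m_{φ φ}
  = (0) - (-cos(2*θ)) + (-cos(θ)^2) - (0) = -sin(θ)^2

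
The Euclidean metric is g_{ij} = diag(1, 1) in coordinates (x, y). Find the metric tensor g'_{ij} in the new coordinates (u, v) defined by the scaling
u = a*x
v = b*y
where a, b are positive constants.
Invert the transformation: x = u/a, y = v/b
g'_{ij} = (∂x^k/∂x'^i)(∂x^l/∂x'^j) g_{kl}; with g_{kl} = δ_{kl} this is Σ_k (∂x^k/∂x'^i)(∂x^k/∂x'^j).
Jacobian: ∂x/∂u = 1/a, ∂x/∂v = 0, ∂y/∂u = 0, ∂y/∂v = 1/b
g'_{uu} = (1/a)(1/a) + (0)(0) = 1/a^2
g'_{uv} = (1/a)(0) + (0)(1/b) = 0
g'_{vv} = (0)(0) + (1/b)(1/b) = 1/b^2
g'_{ij} = diag(1/a^2, 1/b^2)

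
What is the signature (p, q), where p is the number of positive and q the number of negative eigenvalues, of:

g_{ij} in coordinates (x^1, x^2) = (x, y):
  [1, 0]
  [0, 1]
The metric is diagonal, so its eigenvalues are the diagonal entries: 1, 1 (at a generic point, where coordinate-dependent entries are positive).
2 positive, 0 negative.
(2, 0) - Riemannian (positive definite)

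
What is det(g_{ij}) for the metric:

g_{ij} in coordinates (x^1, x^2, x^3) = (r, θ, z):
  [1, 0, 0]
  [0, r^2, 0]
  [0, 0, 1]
Diagonal metric: det(g) = g_{11}·g_{22}·g_{33}
= (1)·(r^2)·(1)
det(g) = r^2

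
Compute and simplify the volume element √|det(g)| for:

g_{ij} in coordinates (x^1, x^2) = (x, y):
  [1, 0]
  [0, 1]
det(g) = 1
√|det(g)| = 1
Volume element: dV = 1 dx dy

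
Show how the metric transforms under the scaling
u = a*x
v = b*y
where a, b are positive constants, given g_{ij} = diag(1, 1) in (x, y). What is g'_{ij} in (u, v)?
Invert the transformation: x = u/a, y = v/b
g'_{ij} = (∂x^k/∂x'^i)(∂x^l/∂x'^j) g_{kl}; with g_{kl} = δ_{kl} this is Σ_k (∂x^k/∂x'^i)(∂x^k/∂x'^j).
Jacobian: ∂x/∂u = 1/a, ∂x/∂v = 0, ∂y/∂u = 0, ∂y/∂v = 1/b
g'_{uu} = (1/a)(1/a) + (0)(0) = 1/a^2
g'_{uv} = (1/a)(0) + (0)(1/b) = 0
g'_{vv} = (0)(0) + (1/b)(1/b) = 1/b^2
g'_{ij} = diag(1/a^2, 1/b^2)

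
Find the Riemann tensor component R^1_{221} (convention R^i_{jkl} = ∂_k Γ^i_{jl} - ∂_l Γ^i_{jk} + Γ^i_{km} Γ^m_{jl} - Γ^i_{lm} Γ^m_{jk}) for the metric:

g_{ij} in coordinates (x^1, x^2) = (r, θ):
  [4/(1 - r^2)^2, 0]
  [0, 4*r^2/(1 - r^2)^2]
Non-zero Christoffel symbols (Γ^k_{ij} = Γ^k_{ji}):
Γ^r_{r r} = 2*r/(1 - r^2)
Γ^r_{θ θ} = (r^3 + r)/(r^2 - 1)
Γ^θ_{r θ} = (-r^2 - 1)/(r^3 - r)
R^r_{θ θ r} = ∂_θ Γ^r_{θ r} - ∂_r Γ^r_{θ θ} + Γ^r_{θ m} Γ^m_{θ r} - Γ^r_{r m} Γ^m_{θ θ}
  = (0) - ((r^4 - 4*r^2 - 1)/(r^2 - 1)^2) + (-(r^2 + 1)^2/(r^2 - 1)^2) - (-2*r^2*(r^2 + 1)/(r^2 - 1)^2) = 4*r^2/(r^2 - 1)^2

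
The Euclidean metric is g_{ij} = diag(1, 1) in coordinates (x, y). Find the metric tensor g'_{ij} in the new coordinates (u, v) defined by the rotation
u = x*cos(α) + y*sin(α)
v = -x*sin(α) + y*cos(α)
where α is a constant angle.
Invert the transformation: x = u*cos(α) - v*sin(α), y = u*sin(α) + v*cos(α)
g'_{ij} = (∂x^k/∂x'^i)(∂x^l/∂x'^j) g_{kl}; with g_{kl} = δ_{kl} this is Σ_k (∂x^k/∂x'^i)(∂x^k/∂x'^j).
Jacobian: ∂x/∂u = cos(α), ∂x/∂v = -sin(α), ∂y/∂u = sin(α), ∂y/∂v = cos(α)
g'_{uu} = (cos(α))(cos(α)) + (sin(α))(sin(α)) = 1
g'_{uv} = (cos(α))(-sin(α)) + (sin(α))(cos(α)) = 0
g'_{vv} = (-sin(α))(-sin(α)) + (cos(α))(cos(α)) = 1
g'_{ij} = diag(1, 1)
The Euclidean metric is invariant under rotations.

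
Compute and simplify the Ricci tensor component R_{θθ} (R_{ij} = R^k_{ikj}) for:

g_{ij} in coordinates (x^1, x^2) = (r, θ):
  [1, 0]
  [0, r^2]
Non-zero Christoffel symbols (Γ^k_{ij} = Γ^k_{ji}):
Γ^r_{θ θ} = -r
Γ^θ_{r θ} = 1/r
R^r_{θ r θ} = ∂_r Γ^r_{θ θ} - ∂_θ Γ^r_{θ r} + Γ^r_{r m} Γ^m_{θ θ} - Γ^r_{θ m} Γ^m_{θ r}
  = (-1) - (0) + (0) - (-1) = 0
R^θ_{θ θ θ} = 0 (a repeated index in an antisymmetric pair)
R_{θθ} = R^r_{θ r θ} + R^θ_{θ θ θ} = (0) + (0) = 0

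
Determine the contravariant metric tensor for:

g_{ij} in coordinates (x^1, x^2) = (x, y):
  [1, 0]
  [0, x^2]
The metric is diagonal, so g^{ij} is diagonal with entries 1/g_{ii}: diag(1, 1/(x^2)).
g^{ij}:
  [1, 0]
  [0, 1/x^2]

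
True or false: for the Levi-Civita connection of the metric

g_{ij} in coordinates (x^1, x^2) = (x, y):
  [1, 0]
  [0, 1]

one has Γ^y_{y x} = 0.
Γ^y_{y x} = (1/2) g^{yy} (∂_y g_{yx} + ∂_x g_{yy} - ∂_y g_{yx}) = (1/2)(1)((0) + (0) - (0)) = 0
This equals the proposed value 0.
True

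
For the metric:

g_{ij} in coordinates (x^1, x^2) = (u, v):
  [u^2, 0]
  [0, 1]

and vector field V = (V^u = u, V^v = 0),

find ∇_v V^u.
Non-zero Christoffel symbols:
Γ^u_{u u} = 1/u
∇_v V^u = ∂_v V^u + Γ^u_{v j} V^j
  = (0) + (0)(u) + (0)(0)
  = 0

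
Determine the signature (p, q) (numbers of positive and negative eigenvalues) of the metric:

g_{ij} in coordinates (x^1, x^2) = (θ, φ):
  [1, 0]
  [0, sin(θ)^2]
The metric is diagonal, so its eigenvalues are the diagonal entries: 1, sin(θ)^2 (at a generic point, where coordinate-dependent entries are positive).
2 positive, 0 negative.
(2, 0) - Riemannian (positive definite)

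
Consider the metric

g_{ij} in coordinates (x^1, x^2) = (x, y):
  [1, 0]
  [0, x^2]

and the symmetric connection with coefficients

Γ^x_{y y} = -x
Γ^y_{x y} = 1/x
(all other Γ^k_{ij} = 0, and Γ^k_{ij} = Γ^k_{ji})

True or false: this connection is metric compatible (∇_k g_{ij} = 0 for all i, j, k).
Using ∇_k g_{ij} = ∂_k g_{ij} - Γ^m_{ki} g_{mj} - Γ^m_{kj} g_{im}:
e.g. ∇_x g_{yy} = (2*x) - (x) - (x) = 0
Every component ∇_k g_{ij} vanishes: the connection is metric compatible.
True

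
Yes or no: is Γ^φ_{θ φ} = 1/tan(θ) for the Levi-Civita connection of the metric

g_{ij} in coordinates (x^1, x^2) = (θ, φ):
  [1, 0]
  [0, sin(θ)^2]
Γ^φ_{θ φ} = (1/2) g^{φφ} (∂_θ g_{φφ} + ∂_φ g_{φθ} - ∂_φ g_{θφ}) = (1/2)(1/sin(θ)^2)((sin(2*θ)) + (0) - (0)) = 1/tan(θ)
This equals the proposed value 1/tan(θ).
Yes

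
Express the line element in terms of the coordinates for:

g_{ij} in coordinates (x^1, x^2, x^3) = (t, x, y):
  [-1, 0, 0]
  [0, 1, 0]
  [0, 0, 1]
ds^2 = g_{ij} dx^i dx^j; only the non-zero components contribute.
ds^2 = -dt^2 + dx^2 + dy^2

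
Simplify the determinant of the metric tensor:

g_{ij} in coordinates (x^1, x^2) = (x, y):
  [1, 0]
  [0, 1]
For a 2×2 metric: det(g) = g_{11}·g_{22} - g_{12}·g_{21}
= (1)·(1) - (0)·(0)
= 1 - 0
det(g) = 1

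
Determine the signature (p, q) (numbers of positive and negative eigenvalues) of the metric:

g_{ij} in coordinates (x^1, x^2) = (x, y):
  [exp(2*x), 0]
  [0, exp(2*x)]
The metric is diagonal, so its eigenvalues are the diagonal entries: exp(2*x), exp(2*x) (at a generic point, where coordinate-dependent entries are positive).
2 positive, 0 negative.
(2, 0) - Riemannian (positive definite)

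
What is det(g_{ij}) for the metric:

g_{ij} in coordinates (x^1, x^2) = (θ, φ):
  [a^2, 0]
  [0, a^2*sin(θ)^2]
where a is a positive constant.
For a 2×2 metric: det(g) = g_{11}·g_{22} - g_{12}·g_{21}
= (a^2)·(a^2*sin(θ)^2) - (0)·(0)
= a^4*sin(θ)^2 - 0
det(g) = a^4*sin(θ)^2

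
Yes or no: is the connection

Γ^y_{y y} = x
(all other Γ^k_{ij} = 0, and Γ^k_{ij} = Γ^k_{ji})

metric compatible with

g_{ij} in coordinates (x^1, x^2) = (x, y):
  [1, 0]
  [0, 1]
Using ∇_k g_{ij} = ∂_k g_{ij} - Γ^m_{ki} g_{mj} - Γ^m_{kj} g_{im}:
∇_y g_{yy} = (0) - (x) - (x) = -2*x ≠ 0
So the connection is not metric compatible (it is not the Levi-Civita connection).
No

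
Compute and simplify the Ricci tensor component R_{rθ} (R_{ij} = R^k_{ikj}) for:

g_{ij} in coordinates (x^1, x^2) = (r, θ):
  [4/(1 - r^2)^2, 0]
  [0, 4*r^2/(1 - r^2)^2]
Non-zero Christoffel symbols (Γ^k_{ij} = Γ^k_{ji}):
Γ^r_{r r} = 2*r/(1 - r^2)
Γ^r_{θ θ} = (r^3 + r)/(r^2 - 1)
Γ^θ_{r θ} = (-r^2 - 1)/(r^3 - r)
R^r_{r r θ} = 0 (a repeated index in an antisymmetric pair)
R^θ_{r θ θ} = 0 (a repeated index in an antisymmetric pair)
R_{rθ} = R^r_{r r θ} + R^θ_{r θ θ} = (0) + (0) = 0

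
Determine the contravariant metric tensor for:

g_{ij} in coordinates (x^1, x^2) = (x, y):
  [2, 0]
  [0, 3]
The metric is diagonal, so g^{ij} is diagonal with entries 1/g_{ii}: diag(1/2, 1/3).
g^{ij}:
  [1/2, 0]
  [0, 1/3]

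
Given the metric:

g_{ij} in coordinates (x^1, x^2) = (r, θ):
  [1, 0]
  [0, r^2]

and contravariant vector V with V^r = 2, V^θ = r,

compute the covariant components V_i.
V_i = g_{ij} V^j:
V_r = (1)(2) + (0)(r) = 2
V_θ = (0)(2) + (r^2)(r) = r^3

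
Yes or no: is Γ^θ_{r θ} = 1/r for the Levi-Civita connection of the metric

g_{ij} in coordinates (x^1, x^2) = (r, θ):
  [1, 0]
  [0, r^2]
Γ^θ_{r θ} = (1/2) g^{θθ} (∂_r g_{θθ} + ∂_θ g_{θr} - ∂_θ g_{rθ}) = (1/2)(1/r^2)((2*r) + (0) - (0)) = 1/r
This equals the proposed value 1/r.
Yes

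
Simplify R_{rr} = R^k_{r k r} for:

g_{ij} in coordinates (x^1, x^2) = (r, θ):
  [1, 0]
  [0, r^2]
Non-zero Christoffel symbols (Γ^k_{ij} = Γ^k_{ji}):
Γ^r_{θ θ} = -r
Γ^θ_{r θ} = 1/r
R^r_{r r r} = 0 (a repeated index in an antisymmetric pair)
R^θ_{r θ r} = ∂_θ Γ^θ_{r r} - ∂_r Γ^θ_{r θ} + Γ^θ_{θ m} Γ^m_{r r} - Γ^θ_{r m} Γ^m_{r θ}
  = (0) - (-1/r^2) + (0) - (1/r^2) = 0
R_{rr} = R^r_{r r r} + R^θ_{r θ r} = (0) + (0) = 0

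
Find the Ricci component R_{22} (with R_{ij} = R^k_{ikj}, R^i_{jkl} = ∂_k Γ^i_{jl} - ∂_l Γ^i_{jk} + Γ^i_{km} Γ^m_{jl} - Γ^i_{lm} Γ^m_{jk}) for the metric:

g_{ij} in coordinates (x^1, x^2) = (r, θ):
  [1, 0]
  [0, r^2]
Non-zero Christoffel symbols (Γ^k_{ij} = Γ^k_{ji}):
Γ^r_{θ θ} = -r
Γ^θ_{r θ} = 1/r
R^r_{θ r θ} = ∂_r Γ^r_{θ θ} - ∂_θ Γ^r_{θ r} + Γ^r_{r m} Γ^m_{θ θ} - Γ^r_{θ m} Γ^m_{θ r}
  = (-1) - (0) + (0) - (-1) = 0
R^θ_{θ θ θ} = 0 (a repeated index in an antisymmetric pair)
R_{θθ} = R^r_{θ r θ} + R^θ_{θ θ θ} = (0) + (0) = 0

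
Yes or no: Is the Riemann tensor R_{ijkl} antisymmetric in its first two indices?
R_{ijkl} = -R_{jikl} (follows from metric compatibility).
Yes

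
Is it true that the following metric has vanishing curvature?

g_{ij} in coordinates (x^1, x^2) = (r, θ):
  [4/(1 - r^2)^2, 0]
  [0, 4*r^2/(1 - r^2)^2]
Non-zero Christoffel symbols:
Γ^r_{r r} = 2*r/(1 - r^2)
Γ^r_{θ θ} = (r^3 + r)/(r^2 - 1)
Γ^θ_{r θ} = (-r^2 - 1)/(r^3 - r)
Ricci tensor: R_{rr} = -4/(r^2 - 1)^2, R_{rθ} = 0, R_{θθ} = -4*r^2/(r^2 - 1)^2
The Ricci tensor is non-zero, so the Riemann tensor is non-zero: not flat.
No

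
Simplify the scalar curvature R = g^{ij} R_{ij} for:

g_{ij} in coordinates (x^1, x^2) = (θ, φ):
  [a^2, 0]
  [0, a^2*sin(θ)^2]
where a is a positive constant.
Non-zero Christoffel symbols (Γ^k_{ij} = Γ^k_{ji}):
Γ^θ_{φ φ} = -sin(2*θ)/2
Γ^φ_{θ φ} = 1/tan(θ)
Ricci tensor (R_{ij} = R^k_{ikj}): R_{θθ} = 1, R_{θφ} = 0, R_{φφ} = sin(θ)^2
Inverse metric: g^{θθ} = 1/a^2, g^{φφ} = 1/(a^2*sin(θ)^2)
R = g^{ij} R_{ij} = (1/a^2)(1) + (1/(a^2*sin(θ)^2))(sin(θ)^2) = 2/a^2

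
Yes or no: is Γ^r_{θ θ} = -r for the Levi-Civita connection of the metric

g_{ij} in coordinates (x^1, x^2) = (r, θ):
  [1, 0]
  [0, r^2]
Γ^r_{θ θ} = (1/2) g^{rr} (∂_θ g_{rθ} + ∂_θ g_{rθ} - ∂_r g_{θθ}) = (1/2)(1)((0) + (0) - (2*r)) = -r
This equals the proposed value -r.
Yes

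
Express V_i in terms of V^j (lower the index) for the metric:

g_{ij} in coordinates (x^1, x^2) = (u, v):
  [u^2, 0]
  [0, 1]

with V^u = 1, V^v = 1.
V_i = g_{ij} V^j:
V_u = (u^2)(1) + (0)(1) = u^2
V_v = (0)(1) + (1)(1) = 1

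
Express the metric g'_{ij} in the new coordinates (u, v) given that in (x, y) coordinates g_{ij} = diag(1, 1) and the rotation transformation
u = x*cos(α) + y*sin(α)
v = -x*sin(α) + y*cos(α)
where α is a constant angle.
Invert the transformation: x = u*cos(α) - v*sin(α), y = u*sin(α) + v*cos(α)
g'_{ij} = (∂x^k/∂x'^i)(∂x^l/∂x'^j) g_{kl}; with g_{kl} = δ_{kl} this is Σ_k (∂x^k/∂x'^i)(∂x^k/∂x'^j).
Jacobian: ∂x/∂u = cos(α), ∂x/∂v = -sin(α), ∂y/∂u = sin(α), ∂y/∂v = cos(α)
g'_{uu} = (cos(α))(cos(α)) + (sin(α))(sin(α)) = 1
g'_{uv} = (cos(α))(-sin(α)) + (sin(α))(cos(α)) = 0
g'_{vv} = (-sin(α))(-sin(α)) + (cos(α))(cos(α)) = 1
g'_{ij} = diag(1, 1)
The Euclidean metric is invariant under rotations.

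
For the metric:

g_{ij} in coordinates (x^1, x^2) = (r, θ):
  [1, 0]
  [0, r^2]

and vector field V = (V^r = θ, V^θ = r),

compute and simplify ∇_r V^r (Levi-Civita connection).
Non-zero Christoffel symbols:
Γ^r_{θ θ} = -r
Γ^θ_{r θ} = 1/r
∇_r V^r = ∂_r V^r + Γ^r_{r j} V^j
  = (0) + (0)(θ) + (0)(r)
  = 0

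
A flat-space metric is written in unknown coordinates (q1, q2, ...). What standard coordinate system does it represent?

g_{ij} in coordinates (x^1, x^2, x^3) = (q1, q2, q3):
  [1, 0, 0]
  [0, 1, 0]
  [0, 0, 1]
All components are constant and the metric is the identity, i.e. orthonormal rectilinear coordinates.
Cartesian (3D) coordinates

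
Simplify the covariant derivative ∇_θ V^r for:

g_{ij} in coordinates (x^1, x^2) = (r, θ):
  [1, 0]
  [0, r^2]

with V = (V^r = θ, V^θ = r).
Non-zero Christoffel symbols:
Γ^r_{θ θ} = -r
Γ^θ_{r θ} = 1/r
∇_θ V^r = ∂_θ V^r + Γ^r_{θ j} V^j
  = (1) + (0)(θ) + (-r)(r)
  = 1 - r^2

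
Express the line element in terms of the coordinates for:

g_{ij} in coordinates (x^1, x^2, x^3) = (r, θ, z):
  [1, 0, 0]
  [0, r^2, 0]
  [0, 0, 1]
ds^2 = g_{ij} dx^i dx^j; only the non-zero components contribute.
ds^2 = dr^2 + r^2 dθ^2 + dz^2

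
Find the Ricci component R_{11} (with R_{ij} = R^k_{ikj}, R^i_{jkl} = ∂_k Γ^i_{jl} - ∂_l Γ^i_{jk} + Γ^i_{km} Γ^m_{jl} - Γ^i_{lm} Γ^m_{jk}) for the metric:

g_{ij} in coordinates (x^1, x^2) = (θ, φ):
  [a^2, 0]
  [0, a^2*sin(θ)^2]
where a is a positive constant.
Non-zero Christoffel symbols (Γ^k_{ij} = Γ^k_{ji}):
Γ^θ_{φ φ} = -sin(2*θ)/2
Γ^φ_{θ φ} = 1/tan(θ)
R^θ_{θ θ θ} = 0 (a repeated index in an antisymmetric pair)
R^φ_{θ φ θ} = ∂_φ Γ^φ_{θ θ} - ∂_θ Γ^φ_{θ φ} + Γ^φ_{φ m} Γ^m_{θ θ} - Γ^φ_{θ m} Γ^m_{θ φ}
  = (0) - (-1/sin(θ)^2) + (0) - (1/tan(θ)^2) = 1
R_{θθ} = R^θ_{θ θ θ} + R^φ_{θ φ θ} = (0) + (1) = 1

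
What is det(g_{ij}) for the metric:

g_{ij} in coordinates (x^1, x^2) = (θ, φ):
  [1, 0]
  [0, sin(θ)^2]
For a 2×2 metric: det(g) = g_{11}·g_{22} - g_{12}·g_{21}
= (1)·(sin(θ)^2) - (0)·(0)
= sin(θ)^2 - 0
det(g) = sin(θ)^2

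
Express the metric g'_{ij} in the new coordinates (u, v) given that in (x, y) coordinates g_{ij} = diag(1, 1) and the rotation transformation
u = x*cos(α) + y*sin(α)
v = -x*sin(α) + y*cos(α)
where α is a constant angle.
Invert the transformation: x = u*cos(α) - v*sin(α), y = u*sin(α) + v*cos(α)
g'_{ij} = (∂x^k/∂x'^i)(∂x^l/∂x'^j) g_{kl}; with g_{kl} = δ_{kl} this is Σ_k (∂x^k/∂x'^i)(∂x^k/∂x'^j).
Jacobian: ∂x/∂u = cos(α), ∂x/∂v = -sin(α), ∂y/∂u = sin(α), ∂y/∂v = cos(α)
g'_{uu} = (cos(α))(cos(α)) + (sin(α))(sin(α)) = 1
g'_{uv} = (cos(α))(-sin(α)) + (sin(α))(cos(α)) = 0
g'_{vv} = (-sin(α))(-sin(α)) + (cos(α))(cos(α)) = 1
g'_{ij} = diag(1, 1)
The Euclidean metric is invariant under rotations.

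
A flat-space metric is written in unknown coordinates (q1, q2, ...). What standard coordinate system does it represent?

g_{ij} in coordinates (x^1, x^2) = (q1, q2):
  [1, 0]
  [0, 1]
All components are constant and the metric is the identity, i.e. orthonormal rectilinear coordinates.
Cartesian (2D) coordinates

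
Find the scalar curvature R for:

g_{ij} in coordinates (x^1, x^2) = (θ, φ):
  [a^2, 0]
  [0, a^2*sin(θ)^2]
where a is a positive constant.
Non-zero Christoffel symbols (Γ^k_{ij} = Γ^k_{ji}):
Γ^θ_{φ φ} = -sin(2*θ)/2
Γ^φ_{θ φ} = 1/tan(θ)
Ricci tensor (R_{ij} = R^k_{ikj}): R_{θθ} = 1, R_{θφ} = 0, R_{φφ} = sin(θ)^2
Inverse metric: g^{θθ} = 1/a^2, g^{φφ} = 1/(a^2*sin(θ)^2)
R = g^{ij} R_{ij} = (1/a^2)(1) + (1/(a^2*sin(θ)^2))(sin(θ)^2) = 2/a^2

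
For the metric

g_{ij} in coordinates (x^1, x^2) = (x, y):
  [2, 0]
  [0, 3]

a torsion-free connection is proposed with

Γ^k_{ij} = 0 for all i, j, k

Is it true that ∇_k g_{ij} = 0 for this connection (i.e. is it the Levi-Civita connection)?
Using ∇_k g_{ij} = ∂_k g_{ij} - Γ^m_{ki} g_{mj} - Γ^m_{kj} g_{im}:
e.g. ∇_y g_{xx} = (0) - (0) - (0) = 0
Every component ∇_k g_{ij} vanishes: the connection is metric compatible.
Yes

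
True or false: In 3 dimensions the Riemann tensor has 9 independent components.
n^2(n^2-1)/12 = 9·8/12 = 6 independent components for n = 3.
False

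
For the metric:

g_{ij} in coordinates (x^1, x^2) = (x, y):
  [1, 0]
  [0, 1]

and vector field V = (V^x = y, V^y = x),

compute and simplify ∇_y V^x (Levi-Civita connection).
All Christoffel symbols are zero.
∇_y V^x = ∂_y V^x + Γ^x_{y j} V^j
  = (1) + (0)(y) + (0)(x)
  = 1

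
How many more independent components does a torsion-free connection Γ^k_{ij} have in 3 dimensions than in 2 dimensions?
Independent components in n dimensions: n × n(n+1)/2 = n^2(n+1)/2.
3D: 3 × 6 = 18
2D: 2 × 3 = 6
Difference = 18 - 6 = 12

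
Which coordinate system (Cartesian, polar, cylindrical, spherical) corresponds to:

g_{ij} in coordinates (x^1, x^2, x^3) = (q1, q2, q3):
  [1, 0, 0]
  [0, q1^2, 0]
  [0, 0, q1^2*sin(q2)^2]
The line element ds^2 = dq1^2 + q1^2 dq2^2 + q1^2 sin(q2)^2 dq3^2 is dr^2 + r^2 dθ^2 + r^2 sin(θ)^2 dφ^2 with q1 = r, q2 = θ, q3 = φ.
spherical coordinates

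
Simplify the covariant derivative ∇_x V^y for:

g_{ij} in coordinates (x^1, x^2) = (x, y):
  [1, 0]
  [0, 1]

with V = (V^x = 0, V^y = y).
All Christoffel symbols are zero.
∇_x V^y = ∂_x V^y + Γ^y_{x j} V^j
  = (0) + (0)(0) + (0)(y)
  = 0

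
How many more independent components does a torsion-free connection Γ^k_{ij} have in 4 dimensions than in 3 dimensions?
Independent components in n dimensions: n × n(n+1)/2 = n^2(n+1)/2.
4D: 4 × 10 = 40
3D: 3 × 6 = 18
Difference = 40 - 18 = 22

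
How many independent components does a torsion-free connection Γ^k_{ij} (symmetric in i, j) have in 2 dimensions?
Γ^k_{ij} has n choices for the upper index and n(n+1)/2 independent symmetric lower index pairs.
Total = 2 × 2×3/2 = 2 × 3 = 6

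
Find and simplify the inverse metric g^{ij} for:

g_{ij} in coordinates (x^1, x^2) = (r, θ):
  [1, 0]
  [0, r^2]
The metric is diagonal, so g^{ij} is diagonal with entries 1/g_{ii}: diag(1, 1/(r^2)).
g^{ij}:
  [1, 0]
  [0, 1/r^2]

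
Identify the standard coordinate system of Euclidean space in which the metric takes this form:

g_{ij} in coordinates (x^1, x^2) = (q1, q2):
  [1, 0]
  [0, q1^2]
The line element ds^2 = dq1^2 + q1^2 dq2^2 is dr^2 + r^2 dθ^2 with q1 = r, q2 = θ.
polar coordinates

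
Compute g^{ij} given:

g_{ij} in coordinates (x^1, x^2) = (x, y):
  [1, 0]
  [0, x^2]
The metric is diagonal, so g^{ij} is diagonal with entries 1/g_{ii}: diag(1, 1/(x^2)).
g^{ij}:
  [1, 0]
  [0, 1/x^2]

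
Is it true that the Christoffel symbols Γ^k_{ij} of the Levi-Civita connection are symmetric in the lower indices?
The Levi-Civita connection is torsion-free, which is exactly Γ^k_{ij} = Γ^k_{ji}.
Yes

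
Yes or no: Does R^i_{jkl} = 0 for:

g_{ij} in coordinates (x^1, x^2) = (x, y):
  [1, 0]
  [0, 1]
All metric components are constant, so every Christoffel symbol vanishes and R^i_{jkl} = 0.
Yes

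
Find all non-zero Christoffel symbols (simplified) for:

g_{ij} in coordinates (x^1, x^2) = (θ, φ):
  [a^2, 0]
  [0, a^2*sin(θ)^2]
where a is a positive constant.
Using Γ^k_{ij} = (1/2) g^{km} (∂_i g_{mj} + ∂_j g_{mi} - ∂_m g_{ij}); the metric is diagonal, so only the m = k term contributes.
Non-zero symbols (using the symmetry Γ^k_{ij} = Γ^k_{ji}):
Γ^θ_{φ φ} = (1/2) g^{θθ} (∂_φ g_{θφ} + ∂_φ g_{θφ} - ∂_θ g_{φφ}) = (1/2)(1/a^2)((0) + (0) - (a^2*sin(2*θ))) = -sin(2*θ)/2
Γ^φ_{θ φ} = (1/2) g^{φφ} (∂_θ g_{φφ} + ∂_φ g_{φθ} - ∂_φ g_{θφ}) = (1/2)(1/(a^2*sin(θ)^2))((a^2*sin(2*θ)) + (0) - (0)) = 1/tan(θ)
All other Christoffel symbols are zero.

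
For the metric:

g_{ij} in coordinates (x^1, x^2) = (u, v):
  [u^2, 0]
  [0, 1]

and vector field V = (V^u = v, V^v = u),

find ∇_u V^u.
Non-zero Christoffel symbols:
Γ^u_{u u} = 1/u
∇_u V^u = ∂_u V^u + Γ^u_{u j} V^j
  = (0) + (1/u)(v) + (0)(u)
  = v/u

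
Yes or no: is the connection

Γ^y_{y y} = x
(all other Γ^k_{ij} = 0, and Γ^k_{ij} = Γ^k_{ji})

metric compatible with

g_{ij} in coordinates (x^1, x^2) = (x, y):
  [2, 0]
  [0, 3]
Using ∇_k g_{ij} = ∂_k g_{ij} - Γ^m_{ki} g_{mj} - Γ^m_{kj} g_{im}:
∇_y g_{yy} = (0) - (3*x) - (3*x) = -6*x ≠ 0
So the connection is not metric compatible (it is not the Levi-Civita connection).
No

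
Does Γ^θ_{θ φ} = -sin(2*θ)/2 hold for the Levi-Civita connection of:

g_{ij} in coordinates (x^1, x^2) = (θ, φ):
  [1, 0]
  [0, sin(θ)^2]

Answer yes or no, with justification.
Γ^θ_{θ φ} = (1/2) g^{θθ} (∂_θ g_{θφ} + ∂_φ g_{θθ} - ∂_θ g_{θφ}) = (1/2)(1)((0) + (0) - (0)) = 0
This differs from the proposed value -sin(2*θ)/2.
No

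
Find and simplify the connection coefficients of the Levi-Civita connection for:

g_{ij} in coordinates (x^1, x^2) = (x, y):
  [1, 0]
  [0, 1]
Using Γ^k_{ij} = (1/2) g^{km} (∂_i g_{mj} + ∂_j g_{mi} - ∂_m g_{ij}); the metric is diagonal, so only the m = k term contributes.
Every metric component is constant, so all ∂_m g_{ij} = 0 and every Christoffel symbol vanishes.
All Christoffel symbols are zero.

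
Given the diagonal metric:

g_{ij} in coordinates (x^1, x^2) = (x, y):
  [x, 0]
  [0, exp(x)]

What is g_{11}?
With x^1 = x, x^2 = y, g_{11} = g_{xx} is the row-1, column-1 entry of the matrix.
g_{11} = x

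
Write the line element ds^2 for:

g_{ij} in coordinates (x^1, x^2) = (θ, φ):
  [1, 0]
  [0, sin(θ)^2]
ds^2 = g_{ij} dx^i dx^j; only the non-zero components contribute.
ds^2 = dθ^2 + sin(θ)^2 dφ^2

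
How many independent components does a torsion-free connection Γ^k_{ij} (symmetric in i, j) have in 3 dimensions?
Γ^k_{ij} has n choices for the upper index and n(n+1)/2 independent symmetric lower index pairs.
Total = 3 × 3×4/2 = 3 × 6 = 18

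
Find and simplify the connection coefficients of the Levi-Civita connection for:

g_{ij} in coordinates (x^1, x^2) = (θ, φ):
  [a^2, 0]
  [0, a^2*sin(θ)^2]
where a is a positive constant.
Using Γ^k_{ij} = (1/2) g^{km} (∂_i g_{mj} + ∂_j g_{mi} - ∂_m g_{ij}); the metric is diagonal, so only the m = k term contributes.
Non-zero symbols (using the symmetry Γ^k_{ij} = Γ^k_{ji}):
Γ^θ_{φ φ} = (1/2) g^{θθ} (∂_φ g_{θφ} + ∂_φ g_{θφ} - ∂_θ g_{φφ}) = (1/2)(1/a^2)((0) + (0) - (a^2*sin(2*θ))) = -sin(2*θ)/2
Γ^φ_{θ φ} = (1/2) g^{φφ} (∂_θ g_{φφ} + ∂_φ g_{φθ} - ∂_φ g_{θφ}) = (1/2)(1/(a^2*sin(θ)^2))((a^2*sin(2*θ)) + (0) - (0)) = 1/tan(θ)
All other Christoffel symbols are zero.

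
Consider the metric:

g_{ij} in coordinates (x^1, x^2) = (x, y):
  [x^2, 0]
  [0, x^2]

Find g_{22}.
With x^1 = x, x^2 = y, g_{22} = g_{yy} is the row-2, column-2 entry of the matrix.
g_{22} = x^2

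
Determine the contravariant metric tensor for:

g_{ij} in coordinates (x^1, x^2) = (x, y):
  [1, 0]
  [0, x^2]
The metric is diagonal, so g^{ij} is diagonal with entries 1/g_{ii}: diag(1, 1/(x^2)).
g^{ij}:
  [1, 0]
  [0, 1/x^2]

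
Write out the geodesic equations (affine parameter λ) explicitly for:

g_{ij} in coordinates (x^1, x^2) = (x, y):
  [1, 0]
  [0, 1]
Geodesic equation: d^2x^k/dλ^2 + Γ^k_{ij} (dx^i/dλ)(dx^j/dλ) = 0.
All Christoffel symbols vanish, so the geodesics are straight lines:
d^2x/dλ^2 = 0
d^2y/dλ^2 = 0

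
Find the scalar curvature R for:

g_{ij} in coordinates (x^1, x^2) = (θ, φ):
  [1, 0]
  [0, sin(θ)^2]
Non-zero Christoffel symbols (Γ^k_{ij} = Γ^k_{ji}):
Γ^θ_{φ φ} = -sin(2*θ)/2
Γ^φ_{θ φ} = 1/tan(θ)
Ricci tensor (R_{ij} = R^k_{ikj}): R_{θθ} = 1, R_{θφ} = 0, R_{φφ} = sin(θ)^2
Inverse metric: g^{θθ} = 1, g^{φφ} = 1/sin(θ)^2
R = g^{ij} R_{ij} = (1)(1) + (1/sin(θ)^2)(sin(θ)^2) = 2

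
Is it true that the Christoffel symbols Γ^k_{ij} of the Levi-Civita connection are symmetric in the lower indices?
The Levi-Civita connection is torsion-free, which is exactly Γ^k_{ij} = Γ^k_{ji}.
Yes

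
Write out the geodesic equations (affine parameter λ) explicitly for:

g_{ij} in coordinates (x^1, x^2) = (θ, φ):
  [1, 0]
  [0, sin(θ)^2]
Geodesic equation: d^2x^k/dλ^2 + Γ^k_{ij} (dx^i/dλ)(dx^j/dλ) = 0.
Non-zero Christoffel symbols:
Γ^θ_{φ φ} = -sin(2*θ)/2
Γ^φ_{θ φ} = 1/tan(θ)
Substituting (the symmetric pair Γ^k_{ij}, Γ^k_{ji} combines into a factor 2):
d^2θ/dλ^2 - (sin(2*θ)/2) (dφ/dλ)^2 = 0
d^2φ/dλ^2 + (2/tan(θ)) (dθ/dλ)(dφ/dλ) = 0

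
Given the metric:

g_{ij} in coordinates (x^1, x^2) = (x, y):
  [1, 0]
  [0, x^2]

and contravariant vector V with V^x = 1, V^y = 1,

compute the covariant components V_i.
V_i = g_{ij} V^j:
V_x = (1)(1) + (0)(1) = 1
V_y = (0)(1) + (x^2)(1) = x^2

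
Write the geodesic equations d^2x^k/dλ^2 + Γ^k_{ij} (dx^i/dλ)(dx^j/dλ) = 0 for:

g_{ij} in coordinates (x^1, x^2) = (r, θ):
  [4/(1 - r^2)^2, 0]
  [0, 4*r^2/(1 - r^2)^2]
Geodesic equation: d^2x^k/dλ^2 + Γ^k_{ij} (dx^i/dλ)(dx^j/dλ) = 0.
Non-zero Christoffel symbols:
Γ^r_{r r} = 2*r/(1 - r^2)
Γ^r_{θ θ} = (r^3 + r)/(r^2 - 1)
Γ^θ_{r θ} = (-r^2 - 1)/(r^3 - r)
Substituting (the symmetric pair Γ^k_{ij}, Γ^k_{ji} combines into a factor 2):
d^2r/dλ^2 + (2*r/(1 - r^2)) (dr/dλ)^2 + ((r^3 + r)/(r^2 - 1)) (dθ/dλ)^2 = 0
d^2θ/dλ^2 + ((-2*r^2 - 2)/(r^3 - r)) (dr/dλ)(dθ/dλ) = 0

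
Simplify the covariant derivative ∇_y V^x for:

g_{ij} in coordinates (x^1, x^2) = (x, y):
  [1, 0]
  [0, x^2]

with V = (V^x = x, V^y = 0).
Non-zero Christoffel symbols:
Γ^x_{y y} = -x
Γ^y_{x y} = 1/x
∇_y V^x = ∂_y V^x + Γ^x_{y j} V^j
  = (0) + (0)(x) + (-x)(0)
  = 0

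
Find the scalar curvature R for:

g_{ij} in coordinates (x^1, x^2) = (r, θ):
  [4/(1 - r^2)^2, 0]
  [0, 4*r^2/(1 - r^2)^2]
Non-zero Christoffel symbols (Γ^k_{ij} = Γ^k_{ji}):
Γ^r_{r r} = 2*r/(1 - r^2)
Γ^r_{θ θ} = (r^3 + r)/(r^2 - 1)
Γ^θ_{r θ} = (-r^2 - 1)/(r^3 - r)
Ricci tensor (R_{ij} = R^k_{ikj}): R_{rr} = -4/(r^2 - 1)^2, R_{rθ} = 0, R_{θθ} = -4*r^2/(r^2 - 1)^2
Inverse metric: g^{rr} = (1 - r^2)^2/4, g^{θθ} = (1 - r^2)^2/(4*r^2)
R = g^{ij} R_{ij} = ((1 - r^2)^2/4)(-4/(r^2 - 1)^2) + ((1 - r^2)^2/(4*r^2))(-4*r^2/(r^2 - 1)^2) = -2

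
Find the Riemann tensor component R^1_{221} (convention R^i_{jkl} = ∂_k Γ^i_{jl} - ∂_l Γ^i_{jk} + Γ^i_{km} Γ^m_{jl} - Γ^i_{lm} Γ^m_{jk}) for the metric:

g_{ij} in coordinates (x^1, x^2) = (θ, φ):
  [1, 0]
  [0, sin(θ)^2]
Non-zero Christoffel symbols (Γ^k_{ij} = Γ^k_{ji}):
Γ^θ_{φ φ} = -sin(2*θ)/2
Γ^φ_{θ φ} = 1/tan(θ)
R^θ_{φ φ θ} = ∂_φ Γ^θ_{φ θ} - ∂_θ Γ^θ_{φ φ} + Γ^θ_{φ m} Γ^m_{φ θ} - Γ^θ_{θ m} Γ^m_{φ φ}
  = (0) - (-cos(2*θ)) + (-cos(θ)^2) - (0) = -sin(θ)^2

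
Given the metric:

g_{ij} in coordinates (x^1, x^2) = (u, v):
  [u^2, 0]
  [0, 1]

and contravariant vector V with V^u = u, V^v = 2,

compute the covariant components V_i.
V_i = g_{ij} V^j:
V_u = (u^2)(u) + (0)(2) = u^3
V_v = (0)(u) + (1)(2) = 2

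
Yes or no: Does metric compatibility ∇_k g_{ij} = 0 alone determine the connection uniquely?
One also needs vanishing torsion; metric compatibility plus torsion-freeness singles out the Levi-Civita connection.
No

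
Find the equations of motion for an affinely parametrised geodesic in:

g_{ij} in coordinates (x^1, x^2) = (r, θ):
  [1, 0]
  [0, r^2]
Geodesic equation: d^2x^k/dλ^2 + Γ^k_{ij} (dx^i/dλ)(dx^j/dλ) = 0.
Non-zero Christoffel symbols:
Γ^r_{θ θ} = -r
Γ^θ_{r θ} = 1/r
Substituting (the symmetric pair Γ^k_{ij}, Γ^k_{ji} combines into a factor 2):
d^2r/dλ^2 - r (dθ/dλ)^2 = 0
d^2θ/dλ^2 + (2/r) (dr/dλ)(dθ/dλ) = 0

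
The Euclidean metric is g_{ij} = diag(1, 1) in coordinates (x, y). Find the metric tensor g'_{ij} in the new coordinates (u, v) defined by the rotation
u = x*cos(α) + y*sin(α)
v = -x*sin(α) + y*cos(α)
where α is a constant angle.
Invert the transformation: x = u*cos(α) - v*sin(α), y = u*sin(α) + v*cos(α)
g'_{ij} = (∂x^k/∂x'^i)(∂x^l/∂x'^j) g_{kl}; with g_{kl} = δ_{kl} this is Σ_k (∂x^k/∂x'^i)(∂x^k/∂x'^j).
Jacobian: ∂x/∂u = cos(α), ∂x/∂v = -sin(α), ∂y/∂u = sin(α), ∂y/∂v = cos(α)
g'_{uu} = (cos(α))(cos(α)) + (sin(α))(sin(α)) = 1
g'_{uv} = (cos(α))(-sin(α)) + (sin(α))(cos(α)) = 0
g'_{vv} = (-sin(α))(-sin(α)) + (cos(α))(cos(α)) = 1
g'_{ij} = diag(1, 1)
The Euclidean metric is invariant under rotations.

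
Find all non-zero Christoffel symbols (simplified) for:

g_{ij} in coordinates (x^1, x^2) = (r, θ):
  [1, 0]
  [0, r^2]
Using Γ^k_{ij} = (1/2) g^{km} (∂_i g_{mj} + ∂_j g_{mi} - ∂_m g_{ij}); the metric is diagonal, so only the m = k term contributes.
Non-zero symbols (using the symmetry Γ^k_{ij} = Γ^k_{ji}):
Γ^r_{θ θ} = (1/2) g^{rr} (∂_θ g_{rθ} + ∂_θ g_{rθ} - ∂_r g_{θθ}) = (1/2)(1)((0) + (0) - (2*r)) = -r
Γ^θ_{r θ} = (1/2) g^{θθ} (∂_r g_{θθ} + ∂_θ g_{θr} - ∂_θ g_{rθ}) = (1/2)(1/r^2)((2*r) + (0) - (0)) = 1/r
All other Christoffel symbols are zero.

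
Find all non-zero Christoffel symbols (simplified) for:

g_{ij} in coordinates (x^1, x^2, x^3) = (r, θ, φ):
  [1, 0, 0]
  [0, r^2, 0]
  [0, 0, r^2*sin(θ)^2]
Using Γ^k_{ij} = (1/2) g^{km} (∂_i g_{mj} + ∂_j g_{mi} - ∂_m g_{ij}); the metric is diagonal, so only the m = k term contributes.
Non-zero symbols (using the symmetry Γ^k_{ij} = Γ^k_{ji}):
Γ^r_{θ θ} = (1/2) g^{rr} (∂_θ g_{rθ} + ∂_θ g_{rθ} - ∂_r g_{θθ}) = (1/2)(1)((0) + (0) - (2*r)) = -r
Γ^r_{φ φ} = (1/2) g^{rr} (∂_φ g_{rφ} + ∂_φ g_{rφ} - ∂_r g_{φφ}) = (1/2)(1)((0) + (0) - (2*r*sin(θ)^2)) = -r*sin(θ)^2
Γ^θ_{r θ} = (1/2) g^{θθ} (∂_r g_{θθ} + ∂_θ g_{θr} - ∂_θ g_{rθ}) = (1/2)(1/r^2)((2*r) + (0) - (0)) = 1/r
Γ^θ_{φ φ} = (1/2) g^{θθ} (∂_φ g_{θφ} + ∂_φ g_{θφ} - ∂_θ g_{φφ}) = (1/2)(1/r^2)((0) + (0) - (r^2*sin(2*θ))) = -sin(2*θ)/2
Γ^φ_{r φ} = (1/2) g^{φφ} (∂_r g_{φφ} + ∂_φ g_{φr} - ∂_φ g_{rφ}) = (1/2)(1/(r^2*sin(θ)^2))((2*r*sin(θ)^2) + (0) - (0)) = 1/r
Γ^φ_{θ φ} = (1/2) g^{φφ} (∂_θ g_{φφ} + ∂_φ g_{φθ} - ∂_φ g_{θφ}) = (1/2)(1/(r^2*sin(θ)^2))((r^2*sin(2*θ)) + (0) - (0)) = 1/tan(θ)
All other Christoffel symbols are zero.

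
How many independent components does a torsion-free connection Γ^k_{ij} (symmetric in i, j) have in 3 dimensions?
Γ^k_{ij} has n choices for the upper index and n(n+1)/2 independent symmetric lower index pairs.
Total = 3 × 3×4/2 = 3 × 6 = 18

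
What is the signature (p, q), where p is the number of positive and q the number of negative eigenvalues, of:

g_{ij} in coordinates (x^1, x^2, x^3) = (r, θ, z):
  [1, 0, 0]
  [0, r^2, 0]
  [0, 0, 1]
The metric is diagonal, so its eigenvalues are the diagonal entries: 1, r^2, 1 (at a generic point, where coordinate-dependent entries are positive).
3 positive, 0 negative.
(3, 0) - Riemannian (positive definite)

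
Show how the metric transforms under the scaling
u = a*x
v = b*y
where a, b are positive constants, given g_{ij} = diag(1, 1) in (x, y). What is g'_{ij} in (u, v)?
Invert the transformation: x = u/a, y = v/b
g'_{ij} = (∂x^k/∂x'^i)(∂x^l/∂x'^j) g_{kl}; with g_{kl} = δ_{kl} this is Σ_k (∂x^k/∂x'^i)(∂x^k/∂x'^j).
Jacobian: ∂x/∂u = 1/a, ∂x/∂v = 0, ∂y/∂u = 0, ∂y/∂v = 1/b
g'_{uu} = (1/a)(1/a) + (0)(0) = 1/a^2
g'_{uv} = (1/a)(0) + (0)(1/b) = 0
g'_{vv} = (0)(0) + (1/b)(1/b) = 1/b^2
g'_{ij} = diag(1/a^2, 1/b^2)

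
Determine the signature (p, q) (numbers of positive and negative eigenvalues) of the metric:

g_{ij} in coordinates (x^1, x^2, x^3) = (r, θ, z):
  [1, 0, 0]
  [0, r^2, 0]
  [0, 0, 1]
The metric is diagonal, so its eigenvalues are the diagonal entries: 1, r^2, 1 (at a generic point, where coordinate-dependent entries are positive).
3 positive, 0 negative.
(3, 0) - Riemannian (positive definite)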